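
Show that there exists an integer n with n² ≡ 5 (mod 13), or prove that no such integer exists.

No such integer exists.

Computing n² mod 13 for n = 0, 1, …, 6 (enough, by the symmetry n ↦ 13 − n) gives 0, 1, 4, 9, 3, 12, 10.
The set of squares mod 13 is therefore {0, 1, 3, 4, 9, 10, 12}, which does not contain 5.
Therefore n² ≡ 5 (mod 13) has no solution.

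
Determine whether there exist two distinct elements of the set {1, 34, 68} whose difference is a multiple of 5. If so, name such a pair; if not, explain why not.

There is no such pair.

Two integers differ by a multiple of 5 exactly when they have the same residue mod 5. The residues are 1↦1, 34↦4, 68↦3.
No residue repeats among the 3 elements, so no pair has difference ≡ 0 (mod 5).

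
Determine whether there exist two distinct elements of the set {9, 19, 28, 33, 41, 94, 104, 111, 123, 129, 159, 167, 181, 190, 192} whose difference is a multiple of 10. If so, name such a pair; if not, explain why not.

The pair (9, 19) works.

Both 9 and 19 leave remainder 9 on division by 10; their difference 10 = 1·10 is a multiple of 10.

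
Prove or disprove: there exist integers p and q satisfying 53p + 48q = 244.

Since gcd(53, 48) = 1, every integer is an integer combination of 53 and 48.
Dividing repeatedly: 53 = 1·48 + 5, 48 = 9·5 + 3, 5 = 1·3 + 2, 3 = 1·2 + 1, 2 = 2·1 + 0.
Back-substituting, 1 = 3 − 1·2 = 3 − (5 − 1·3) = −5 + 2·3 = −5 + 2·(48 − 9·5) = 2·48 − 19·5 = 2·48 − 19·(53 − 1·48) = −19·53 + 21·48; that is, 53·(-19) + 48·21 = 1.
Multiplying through by 244: p = (-19)·244 = -4636, q = 21·244 = 5124 is a solution.
The general solution is p = -4636 + 48k, q = 5124 − 53k; taking k = 97 gives the smaller pair p = 20, q = -17.
Indeed 53·20 + 48·(-17) = 1060 − 816 = 244.

p = 20, q = -17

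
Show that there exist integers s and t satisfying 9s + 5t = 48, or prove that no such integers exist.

9 and 5 are coprime, so 9s + 5t ranges over all of ℤ.
Euclidean algorithm: 9 = 1·5 + 4, 5 = 1·4 + 1, 4 = 4·1 + 0.
Working back up the chain: 1 = 5 − 1·4 = 5 − (9 − 1·5) = −9 + 2·5. So 9·(-1) + 5·2 = 1.
Scaling by 48 gives the particular solution (s, t) = (-48, 96).
The general solution is s = -48 + 5k, t = 96 − 9k; taking k = 10 gives the smaller pair s = 2, t = 6.
Indeed 9·2 + 5·6 = 18 + 30 = 48.

s = 2, t = 6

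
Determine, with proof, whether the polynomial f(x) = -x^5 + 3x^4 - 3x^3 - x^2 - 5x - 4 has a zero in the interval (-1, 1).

f(-1) = 7 and f(1) = -11, which have opposite signs.
As a polynomial, f is continuous on every closed interval.
By the Intermediate Value Theorem, f takes the value 0 somewhere in the open interval.

Yes, f has a root in the interval.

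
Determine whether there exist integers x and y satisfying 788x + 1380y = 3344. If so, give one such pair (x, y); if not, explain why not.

Every value of 788x + 1380y is a multiple of gcd(788, 1380) = 4; since 4 ∣ 3344, solutions exist.
Dividing through by 4 reduces the equation to 197x + 345y = 836.
Euclidean algorithm: 345 = 1·197 + 148, 197 = 1·148 + 49, 148 = 3·49 + 1, 49 = 49·1 + 0.
Unwinding: 1 = 148 − 3·49 = 148 − 3·(197 − 1·148) = −3·197 + 4·148 = −3·197 + 4·(345 − 1·197) = 4·345 − 7·197, i.e. 197·(-7) + 345·4 = 1.
Times 836: 197·(-5852) + 345·3344 = 836, so (-5852, 3344) solves it.
Adding 17·345 to x and subtracting 17·197 from y gives the tidier solution (13, -5).
Check: 788·13 + 1380·(-5) = 10244 − 6900 = 3344. ✓

x = 13, y = -5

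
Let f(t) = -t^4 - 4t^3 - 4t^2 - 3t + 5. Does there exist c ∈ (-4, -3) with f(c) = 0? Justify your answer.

Such a root exists.

f(-4) = -47 and f(-3) = 5, which have opposite signs.
f is continuous everywhere (it is a polynomial), in particular on [-4, -3].
The Intermediate Value Theorem then guarantees some c ∈ (-4, -3) with f(c) = 0.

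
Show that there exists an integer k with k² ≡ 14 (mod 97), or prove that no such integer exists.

There is no such integer.

97 is prime, so by Euler's criterion 14 is a square mod 97 iff 14^((97−1)/2) = 14^48 ≡ 1 (mod 97).
Squaring successively (mod 97): 14^2 = 196 ≡ 2; 14^4 ≡ 2² = 4 ≡ 4; 14^8 ≡ 4² = 16 ≡ 16; 14^16 ≡ 16² = 256 ≡ 62; 14^32 ≡ 62² = 3844 ≡ 61.
Since 48 = 32 + 16, 14^48 ≡ 61 · 62; multiplying out mod 97: 61·62 = 3782 ≡ 96. Thus 14^48 ≡ 96 ≡ −1 (mod 97).
By Euler's criterion 14 is a quadratic non-residue mod 97: no k satisfies k² ≡ 14 (mod 97).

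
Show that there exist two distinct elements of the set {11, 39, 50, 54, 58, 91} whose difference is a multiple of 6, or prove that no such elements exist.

No, no such pair exists.

Residues mod 6: 11↦5, 39↦3, 50↦2, 54↦0, 58↦4, 91↦1.
No residue repeats among the 6 elements, so no pair has difference ≡ 0 (mod 6).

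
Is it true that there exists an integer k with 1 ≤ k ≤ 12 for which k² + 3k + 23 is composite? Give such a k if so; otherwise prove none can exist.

k = 10

At k = 10: 10² + 3·10 + 23 = 153 = 3·51, which is composite.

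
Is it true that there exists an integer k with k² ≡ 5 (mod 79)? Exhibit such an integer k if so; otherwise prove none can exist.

k = 20

k = 20 works: 20² = 400, and 400 − 5 = 395 = 5·79.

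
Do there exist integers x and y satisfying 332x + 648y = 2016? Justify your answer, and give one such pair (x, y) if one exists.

Every value of 332x + 648y is a multiple of gcd(332, 648) = 4; since 4 ∣ 2016, solutions exist.
Dividing through by 4 reduces the equation to 83x + 162y = 504.
Run the Euclidean algorithm on 162 and 83: 162 = 1·83 + 79, 83 = 1·79 + 4, 79 = 19·4 + 3, 4 = 1·3 + 1, 3 = 3·1 + 0.
Back-substituting, 1 = 4 − 1·3 = 4 − (79 − 19·4) = −79 + 20·4 = −79 + 20·(83 − 1·79) = 20·83 − 21·79 = 20·83 − 21·(162 − 1·83) = −21·162 + 41·83; that is, 83·41 + 162·(-21) = 1.
Times 504: 83·20664 + 162·(-10584) = 504, so (20664, -10584) solves it.
The general solution is x = 20664 + 162k, y = -10584 − 83k; taking k = -127 gives the smaller pair x = 90, y = -43.
Check: 332·90 + 648·(-43) = 29880 − 27864 = 2016. ✓

x = 90, y = -43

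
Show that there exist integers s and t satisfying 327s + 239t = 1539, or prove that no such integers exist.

s = 156, t = -207

327 and 239 are coprime, so 327s + 239t ranges over all of ℤ.
Dividing repeatedly: 327 = 1·239 + 88, 239 = 2·88 + 63, 88 = 1·63 + 25, 63 = 2·25 + 13, 25 = 1·13 + 12, 13 = 1·12 + 1, 12 = 12·1 + 0.
Unwinding: 1 = 13 − 1·12 = 13 − (25 − 1·13) = −25 + 2·13 = −25 + 2·(63 − 2·25) = 2·63 − 5·25 = 2·63 − 5·(88 − 1·63) = −5·88 + 7·63 = −5·88 + 7·(239 − 2·88) = 7·239 − 19·88 = 7·239 − 19·(327 − 1·239) = −19·327 + 26·239, i.e. 327·(-19) + 239·26 = 1.
Scaling by 1539 gives the particular solution (s, t) = (-29241, 40014).
The general solution is s = -29241 + 239k, t = 40014 − 327k; taking k = 123 gives the smaller pair s = 156, t = -207.
Check: 327·156 + 239·(-207) = 51012 − 49473 = 1539. ✓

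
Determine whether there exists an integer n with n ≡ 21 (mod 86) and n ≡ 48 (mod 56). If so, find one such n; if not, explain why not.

Reduce both congruences modulo 2, which divides 86 and 56: they say n ≡ 21 (mod 2) and n ≡ 48 (mod 2).
But 21 mod 2 = 1 while 48 mod 2 = 0, a contradiction.
So no integer satisfies both congruences.

No such integer exists.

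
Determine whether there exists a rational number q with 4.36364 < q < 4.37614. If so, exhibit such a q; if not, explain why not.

Multiplying by 8: 8·4.36364 = 34.90912 and 8·4.37614 = 35.00912, so the integer 35 lies strictly between them.
Dividing back, 4.36364 < 35/8 < 4.37614, and 35/8 is rational.

q = 35/8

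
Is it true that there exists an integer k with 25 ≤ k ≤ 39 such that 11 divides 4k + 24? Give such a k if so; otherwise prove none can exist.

k = 27

For k = 25, 26 the values 124, 128 are not multiples of 11. Try k = 27: 4·27 + 24 = 132 = 12·11, which is divisible by 11.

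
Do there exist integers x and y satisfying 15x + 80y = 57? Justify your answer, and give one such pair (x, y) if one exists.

gcd(15, 80) = 5, so every integer of the form 15x + 80y is a multiple of 5.
But 57 is not a multiple of 5 (it leaves remainder 2).
So the equation is unsolvable over ℤ.

No such integers exist.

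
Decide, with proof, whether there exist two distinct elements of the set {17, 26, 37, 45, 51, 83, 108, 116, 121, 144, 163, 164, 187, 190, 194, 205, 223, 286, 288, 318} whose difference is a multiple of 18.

Yes: 26 and 116.

Both 26 and 116 leave remainder 8 on division by 18; their difference 90 = 5·18 is a multiple of 18.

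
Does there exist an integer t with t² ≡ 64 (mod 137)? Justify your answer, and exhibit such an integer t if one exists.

Take t = 8. Then 8² = 64, and since 0 ≤ 64 < 137 this is already reduced: 8² ≡ 64 (mod 137).

t = 8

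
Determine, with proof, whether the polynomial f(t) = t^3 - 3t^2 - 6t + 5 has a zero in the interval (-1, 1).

f(-1) = 7 and f(1) = -3, which have opposite signs.
As a polynomial, f is continuous on every closed interval.
By the Intermediate Value Theorem f must vanish at some point of (-1, 1).

Yes, f has a root in the interval.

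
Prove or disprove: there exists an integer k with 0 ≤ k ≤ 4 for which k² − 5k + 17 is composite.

No such integer k in that range exists.

The values for k = 0, 1, …, 4 are 17, 13, 11, 11, 13, and each of these is prime.
So no value in the range makes the expression composite.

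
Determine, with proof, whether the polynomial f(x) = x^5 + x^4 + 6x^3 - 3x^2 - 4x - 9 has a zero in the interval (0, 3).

f(0) = -9 and f(3) = 438, which have opposite signs.
f is continuous everywhere (it is a polynomial), in particular on [0, 3].
By the Intermediate Value Theorem f must vanish at some point of (0, 3).

Yes, f has a root in the interval.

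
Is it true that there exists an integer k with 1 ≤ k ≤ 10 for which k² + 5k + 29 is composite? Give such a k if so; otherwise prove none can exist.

At k = 1: 1² + 5·1 + 29 = 35 = 5·7, which is composite.

k = 1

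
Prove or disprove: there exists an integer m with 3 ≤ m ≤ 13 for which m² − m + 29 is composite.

m = 10

At m = 10: 10² − 10 + 29 = 119 = 7·17, which is composite.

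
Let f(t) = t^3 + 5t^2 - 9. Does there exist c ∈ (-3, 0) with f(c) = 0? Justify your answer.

f(-3) = 9 and f(0) = -9, which have opposite signs.
As a polynomial, f is continuous on every closed interval.
By the Intermediate Value Theorem f must vanish at some point of (-3, 0).

Yes, such a c exists.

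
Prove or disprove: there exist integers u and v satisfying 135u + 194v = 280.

135 and 194 are coprime, so 135u + 194v ranges over all of ℤ.
Euclidean algorithm: 194 = 1·135 + 59, 135 = 2·59 + 17, 59 = 3·17 + 8, 17 = 2·8 + 1, 8 = 8·1 + 0.
Unwinding: 1 = 17 − 2·8 = 17 − 2·(59 − 3·17) = −2·59 + 7·17 = −2·59 + 7·(135 − 2·59) = 7·135 − 16·59 = 7·135 − 16·(194 − 1·135) = −16·194 + 23·135, i.e. 135·23 + 194·(-16) = 1.
Multiplying through by 280: u = 23·280 = 6440, v = (-16)·280 = -4480 is a solution.
Shifting by a multiple of (194, −135) keeps it a solution: u = 6440 − 33·194 = 38, v = -4480 + 33·135 = -25.
Indeed 135·38 + 194·(-25) = 5130 − 4850 = 280.

u = 38, v = -25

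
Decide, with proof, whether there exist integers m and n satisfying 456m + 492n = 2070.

Any value of 456m + 492n is a multiple of gcd(456, 492) = 12.
However 2070 leaves remainder 6 on division by 12.
So the equation is unsolvable over ℤ.

No such integers exist.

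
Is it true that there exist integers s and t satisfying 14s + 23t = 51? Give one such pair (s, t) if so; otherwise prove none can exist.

Since gcd(14, 23) = 1, every integer is an integer combination of 14 and 23.
Dividing repeatedly: 23 = 1·14 + 9, 14 = 1·9 + 5, 9 = 1·5 + 4, 5 = 1·4 + 1, 4 = 4·1 + 0.
Unwinding: 1 = 5 − 1·4 = 5 − (9 − 1·5) = −9 + 2·5 = −9 + 2·(14 − 1·9) = 2·14 − 3·9 = 2·14 − 3·(23 − 1·14) = −3·23 + 5·14, i.e. 14·5 + 23·(-3) = 1.
Scaling by 51 gives the particular solution (s, t) = (255, -153).
Subtracting 11·23 from s and adding 11·14 to t gives the tidier solution (2, 1).
Check: 14·2 + 23·1 = 28 + 23 = 51. ✓

s = 2, t = 1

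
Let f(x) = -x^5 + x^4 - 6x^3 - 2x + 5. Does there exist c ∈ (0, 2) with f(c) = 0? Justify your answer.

Such a root exists.

f(0) = 5 and f(2) = -63, which have opposite signs.
Since f is a polynomial it is continuous on [0, 2].
So by the Intermediate Value Theorem there is a c strictly between 0 and 2 with f(c) = 0.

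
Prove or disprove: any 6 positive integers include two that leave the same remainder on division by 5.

Partition the integers by their residue mod 5; there are 5 classes.
Placing 6 integers into 5 classes, some class receives at least two — say a and b.
That is, a and b leave the same remainder on division by 5, as claimed.

Yes.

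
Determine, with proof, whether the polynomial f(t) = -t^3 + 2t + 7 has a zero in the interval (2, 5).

f(2) = 3 and f(5) = -108, which have opposite signs.
Since f is a polynomial it is continuous on [2, 5].
By the Intermediate Value Theorem, f takes the value 0 somewhere in the open interval.

Yes, f has a root in the interval.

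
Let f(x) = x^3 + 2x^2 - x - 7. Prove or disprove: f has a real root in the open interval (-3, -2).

No such root exists.

The endpoint values f(-3) = -13 and f(-2) = -5 are both negative. Claim: f(x) < 0 for every x in (-3, -2).
Substitute x = -2 − u, where 0 < u < 1 on the interval. Expanding, f(-2 − u) = -u^3 - 4u^2 - 3u - 5.
The nonzero coefficients here are all negative, so for u > 0 every term is negative (or zero), and the constant term -5 is strictly negative.
Therefore f(x) < 0 throughout (-3, -2), and f has no zero there.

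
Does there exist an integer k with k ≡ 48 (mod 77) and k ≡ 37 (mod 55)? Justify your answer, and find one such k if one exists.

Here gcd(77, 55) = 11, and both 48 and 37 leave remainder 4 mod 11, so the system is consistent.
Step through k = 48, 48 + 77, 48 + 2·77, …: the values 48, 125, 202 reduce mod 55 to 48, 15, 37. The value 202 hits 37.
Indeed 202 ≡ 48 (mod 77) and 202 ≡ 37 (mod 55).

k = 202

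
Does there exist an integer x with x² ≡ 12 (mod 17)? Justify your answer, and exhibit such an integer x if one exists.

There is no such integer.

Since (17 − x)² ≡ x² (mod 17), it suffices to square x = 0, 1, …, 8: the residues are 0, 1, 4, 9, 16, 8, 2, 15, 13.
So the quadratic residues mod 17 are {0, 1, 2, 4, 8, 9, 13, 15, 16}, and 12 is not among them.
Hence no integer x has x² ≡ 12 (mod 17).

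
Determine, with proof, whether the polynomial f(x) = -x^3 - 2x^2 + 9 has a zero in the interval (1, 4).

f(1) = 6 and f(4) = -87, which have opposite signs.
Since f is a polynomial it is continuous on [1, 4].
By the Intermediate Value Theorem f must vanish at some point of (1, 4).

Such a root exists.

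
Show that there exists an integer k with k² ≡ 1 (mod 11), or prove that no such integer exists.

k = 10 works: 10² = 100, and 100 − 1 = 99 = 9·11.

k = 10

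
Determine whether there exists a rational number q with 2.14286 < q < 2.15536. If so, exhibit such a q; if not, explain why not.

Scale by 13: the interval becomes (27.85718, 28.01968), which contains the integer 28.
Dividing back, 2.14286 < 28/13 < 2.15536, and 28/13 is rational.

q = 28/13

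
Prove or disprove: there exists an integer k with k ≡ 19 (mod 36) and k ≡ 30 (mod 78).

No, no such integer exists.

Both moduli are multiples of 6 = gcd(36, 78), so any solution would satisfy k ≡ 19 and k ≡ 30 modulo 6 simultaneously.
These are incompatible: 19 − 30 = -11 is not divisible by 6.
Hence the system has no solution.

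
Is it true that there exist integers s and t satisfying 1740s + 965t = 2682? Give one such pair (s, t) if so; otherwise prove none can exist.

gcd(1740, 965) = 5, so every integer of the form 1740s + 965t is a multiple of 5.
But 2682 is not a multiple of 5 (it leaves remainder 2).
So the equation is unsolvable over ℤ.

There are no such integers.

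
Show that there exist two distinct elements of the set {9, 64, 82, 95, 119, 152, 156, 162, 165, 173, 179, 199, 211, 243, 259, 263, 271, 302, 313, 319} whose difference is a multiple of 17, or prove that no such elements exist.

Both 9 and 162 leave remainder 9 on division by 17; their difference 153 = 9·17 is a multiple of 17.

The pair (9, 162) works.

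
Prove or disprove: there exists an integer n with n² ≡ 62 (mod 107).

n = 94

n = 94 works: 94² = 8836, and 8836 − 62 = 8774 = 82·107.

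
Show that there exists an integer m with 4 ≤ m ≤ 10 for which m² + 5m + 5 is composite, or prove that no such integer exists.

At m = 5: 5² + 5·5 + 5 = 55 = 5·11, which is composite.

m = 5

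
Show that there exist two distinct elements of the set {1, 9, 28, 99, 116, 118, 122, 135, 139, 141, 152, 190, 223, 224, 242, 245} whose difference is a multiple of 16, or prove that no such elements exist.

No such pair exists.

Two integers differ by a multiple of 16 exactly when they have the same residue mod 16. The residues are 1↦1, 9↦9, 28↦12, 99↦3, 116↦4, 118↦6, 122↦10, 135↦7, 139↦11, 141↦13, 152↦8, 190↦14, 223↦15, 224↦0, 242↦2, 245↦5.
All 16 residues are distinct, so no two elements differ by a multiple of 16.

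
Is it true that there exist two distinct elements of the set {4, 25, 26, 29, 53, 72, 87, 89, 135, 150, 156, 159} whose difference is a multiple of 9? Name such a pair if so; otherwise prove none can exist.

26 and 53 are such a pair.

Reduce each element mod 9: 4↦4, 25↦7, 26↦8, 29↦2, 53↦8, 72↦0, 87↦6, 89↦8, 135↦0, 150↦6, 156↦3, 159↦6. The residue 8 repeats (at 26 and 53), and 53 − 26 = 27 = 3·9.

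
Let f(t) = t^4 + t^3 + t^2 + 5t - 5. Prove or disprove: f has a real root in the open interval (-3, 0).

Such a root exists.

f(-3) = 43 and f(0) = -5, which have opposite signs.
f is continuous everywhere (it is a polynomial), in particular on [-3, 0].
By the Intermediate Value Theorem, f takes the value 0 somewhere in the open interval.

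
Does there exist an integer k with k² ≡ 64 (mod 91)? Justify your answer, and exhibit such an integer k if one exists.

k = 34 works: 34² = 1156, and 1156 − 64 = 1092 = 12·91.

k = 34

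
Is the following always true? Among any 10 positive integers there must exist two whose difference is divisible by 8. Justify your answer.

Each integer lies in one of the 8 residue classes modulo 8.
With 10 integers and only 8 classes, the pigeonhole principle forces two of them, say a and b, into the same class.
Their difference a − b is then a multiple of 8.

Yes.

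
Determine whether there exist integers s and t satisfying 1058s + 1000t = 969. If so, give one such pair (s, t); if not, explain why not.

Any value of 1058s + 1000t is a multiple of gcd(1058, 1000) = 2.
However 969 leaves remainder 1 on division by 2.
Hence no integers s, t satisfy the equation.

No, no such integers exist.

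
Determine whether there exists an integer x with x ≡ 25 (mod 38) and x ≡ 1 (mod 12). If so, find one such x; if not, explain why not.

gcd(38, 12) = 2. A simultaneous solution exists iff 25 ≡ 1 (mod 2); here 25 mod 2 = 1 = 1 mod 2, so it does.
In fact x = 25 itself already satisfies 25 mod 12 = 1.
Verify: 25 = 0·38 + 25 and 25 = 2·12 + 1. ✓

x = 25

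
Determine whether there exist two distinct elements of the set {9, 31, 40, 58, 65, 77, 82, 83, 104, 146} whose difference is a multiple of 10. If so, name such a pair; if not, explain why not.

There is no such pair.

Residues mod 10: 9↦9, 31↦1, 40↦0, 58↦8, 65↦5, 77↦7, 82↦2, 83↦3, 104↦4, 146↦6.
All 10 residues are distinct, so no two elements differ by a multiple of 10.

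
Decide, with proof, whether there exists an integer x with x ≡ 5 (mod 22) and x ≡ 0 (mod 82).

gcd(22, 82) = 2. If x ≡ 5 (mod 22) and x ≡ 0 (mod 82), then x ≡ 5 (mod 2) and x ≡ 0 (mod 2).
But 5 mod 2 = 1 while 0 mod 2 = 0, a contradiction.
So no integer satisfies both congruences.

No such integer exists.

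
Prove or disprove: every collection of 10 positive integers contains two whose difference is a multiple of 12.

No; for instance {44, 45, 46, 47, 48, 49, 50, 51, 52, 53} is a counterexample.

Consider the 10 integers 44, 45, …, 53. They lie in distinct residue classes modulo 12, since 10 ≤ 12.
The differences between them range over 1, …, 9, none of which is divisible by 12.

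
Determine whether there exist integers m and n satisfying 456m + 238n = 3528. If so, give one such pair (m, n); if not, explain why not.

Every value of 456m + 238n is a multiple of gcd(456, 238) = 2; since 2 ∣ 3528, solutions exist.
Dividing through by 2 reduces the equation to 228m + 119n = 1764.
Dividing repeatedly: 228 = 1·119 + 109, 119 = 1·109 + 10, 109 = 10·10 + 9, 10 = 1·9 + 1, 9 = 9·1 + 0.
Back-substituting, 1 = 10 − 1·9 = 10 − (109 − 10·10) = −109 + 11·10 = −109 + 11·(119 − 1·109) = 11·119 − 12·109 = 11·119 − 12·(228 − 1·119) = −12·228 + 23·119; that is, 228·(-12) + 119·23 = 1.
Scaling by 1764 gives the particular solution (m, n) = (-21168, 40572).
The general solution is m = -21168 + 119k, n = 40572 − 228k; taking k = 178 gives the smaller pair m = 14, n = -12.
Indeed 456·14 + 238·(-12) = 6384 − 2856 = 3528.

m = 14, n = -12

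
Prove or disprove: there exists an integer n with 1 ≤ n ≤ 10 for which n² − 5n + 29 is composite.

n = 6

At n = 6: 6² − 5·6 + 29 = 35 = 5·7, which is composite.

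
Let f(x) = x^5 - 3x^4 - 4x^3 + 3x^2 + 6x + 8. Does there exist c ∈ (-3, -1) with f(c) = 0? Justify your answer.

f(-3) = -361 and f(-1) = 5, which have opposite signs.
f is continuous everywhere (it is a polynomial), in particular on [-3, -1].
By the Intermediate Value Theorem f must vanish at some point of (-3, -1).

Yes, such a c exists.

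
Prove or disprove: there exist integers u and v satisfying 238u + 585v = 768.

238 and 585 are coprime, so 238u + 585v ranges over all of ℤ.
Dividing repeatedly: 585 = 2·238 + 109, 238 = 2·109 + 20, 109 = 5·20 + 9, 20 = 2·9 + 2, 9 = 4·2 + 1, 2 = 2·1 + 0.
Back-substituting, 1 = 9 − 4·2 = 9 − 4·(20 − 2·9) = −4·20 + 9·9 = −4·20 + 9·(109 − 5·20) = 9·109 − 49·20 = 9·109 − 49·(238 − 2·109) = −49·238 + 107·109 = −49·238 + 107·(585 − 2·238) = 107·585 − 263·238; that is, 238·(-263) + 585·107 = 1.
Times 768: 238·(-201984) + 585·82176 = 768, so (-201984, 82176) solves it.
The general solution is u = -201984 + 585k, v = 82176 − 238k; taking k = 346 gives the smaller pair u = 426, v = -172.
Check: 238·426 + 585·(-172) = 101388 − 100620 = 768. ✓

u = 426, v = -172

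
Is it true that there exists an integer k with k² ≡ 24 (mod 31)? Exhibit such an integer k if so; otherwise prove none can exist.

Apply Euler's criterion with the prime 31: 24 is a quadratic residue iff 24^15 ≡ 1 (mod 31), and a non-residue iff it is ≡ −1.
Repeated squaring mod 31: 24^2 = 576 ≡ 18; 24^4 ≡ 18² = 324 ≡ 14; 24^8 ≡ 14² = 196 ≡ 10.
Since 15 = 8 + 4 + 2 + 1, 24^15 ≡ 10 · 14 · 18 · 24; multiplying out mod 31: 10·14 = 140 ≡ 16, then 16·18 = 288 ≡ 9, then 9·24 = 216 ≡ 30. Thus 24^15 ≡ 30 ≡ −1 (mod 31).
By Euler's criterion 24 is a quadratic non-residue mod 31: no k satisfies k² ≡ 24 (mod 31).

No, no such integer exists.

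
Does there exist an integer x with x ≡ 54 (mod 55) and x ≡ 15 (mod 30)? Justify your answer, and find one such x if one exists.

Both moduli are multiples of 5 = gcd(55, 30), so any solution would satisfy x ≡ 54 and x ≡ 15 modulo 5 simultaneously.
These are incompatible: 54 − 15 = 39 is not divisible by 5.
So no integer satisfies both congruences.

No such integer exists.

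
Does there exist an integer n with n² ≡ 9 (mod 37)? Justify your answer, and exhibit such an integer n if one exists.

n = 34

Take n = 34. Then 34² = 1156 = 31·37 + 9, so 34² ≡ 9 (mod 37).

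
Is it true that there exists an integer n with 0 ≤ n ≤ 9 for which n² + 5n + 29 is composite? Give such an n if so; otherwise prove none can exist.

At n = 6: 6² + 5·6 + 29 = 95 = 5·19, which is composite.

n = 6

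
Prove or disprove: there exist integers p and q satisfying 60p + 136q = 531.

No such integers exist.

gcd(60, 136) = 4, so every integer of the form 60p + 136q is a multiple of 4.
But 531 is not a multiple of 4 (it leaves remainder 3).
So the equation is unsolvable over ℤ.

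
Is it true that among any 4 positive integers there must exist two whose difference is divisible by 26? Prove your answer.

No, the set {14, 15, 16, 17} is a counterexample.

Try 4 consecutive integers, 14, 15, 16, 17. Their remainders mod 26 are 14, 15, 16, 17 — pairwise different, as any 4 ≤ 26 consecutive integers have distinct residues.
The differences between them range over 1, …, 3, none of which is divisible by 26.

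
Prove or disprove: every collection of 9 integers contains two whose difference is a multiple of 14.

No; for instance {9, 10, 11, 12, 13, 14, 15, 16, 17} is a counterexample.

Try 9 consecutive integers, 9, 10, …, 17. Their remainders mod 14 are 9, 10, 11, 12, 13, 0, 1, 2, 3 — pairwise different, as any 9 ≤ 14 consecutive integers have distinct residues.
The differences between them range over 1, …, 8, none of which is divisible by 14.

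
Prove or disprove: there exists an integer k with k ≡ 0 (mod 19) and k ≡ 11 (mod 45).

The moduli 19 and 45 are coprime, so by the Chinese Remainder Theorem a unique solution modulo 855 exists.
Write k = 0 + 19t and require 0 + 19t ≡ 11 (mod 45), i.e. 19t ≡ 11 (mod 45).
Invert 19 mod 45 by the Euclidean algorithm: 45 = 2·19 + 7, 19 = 2·7 + 5, 7 = 1·5 + 2, 5 = 2·2 + 1, 2 = 2·1 + 0; back-substituting, 1 = 5 − 2·2 = 5 − 2·(7 − 1·5) = −2·7 + 3·5 = −2·7 + 3·(19 − 2·7) = 3·19 − 8·7 = 3·19 − 8·(45 − 2·19) = −8·45 + 19·19. Hence 19·19 ≡ 1, so 19⁻¹ ≡ 19 (mod 45).
Therefore t ≡ 19·11 = 209 ≡ 29 (mod 45).
With t = 29: k = 0 + 19·29 = 551.
Verify: 551 = 29·19 + 0 and 551 = 12·45 + 11. ✓

k = 551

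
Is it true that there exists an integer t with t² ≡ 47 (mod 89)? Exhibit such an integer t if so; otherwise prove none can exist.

t = 74 works: 74² = 5476, and 5476 − 47 = 5429 = 61·89.

t = 74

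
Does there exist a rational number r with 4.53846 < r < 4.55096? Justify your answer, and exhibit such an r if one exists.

r = 50/11

Scale by 11: the interval becomes (49.92306, 50.06056), which contains the integer 50.
Hence 50/11 is a rational number with 4.53846 < 50/11 < 4.55096.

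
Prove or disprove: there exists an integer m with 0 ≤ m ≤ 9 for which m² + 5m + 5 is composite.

m = 5

At m = 5: 5² + 5·5 + 5 = 55 = 5·11, which is composite.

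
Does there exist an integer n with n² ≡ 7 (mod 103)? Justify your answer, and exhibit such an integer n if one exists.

n = 78

Take n = 78. Then 78² = 6084 = 59·103 + 7, so 78² ≡ 7 (mod 103).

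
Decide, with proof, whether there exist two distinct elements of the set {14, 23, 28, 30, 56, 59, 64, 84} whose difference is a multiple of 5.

The pair (14, 59) works.

Both 14 and 59 leave remainder 4 on division by 5; their difference 45 = 9·5 is a multiple of 5.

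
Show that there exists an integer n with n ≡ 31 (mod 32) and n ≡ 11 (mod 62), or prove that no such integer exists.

n = 383

Here gcd(32, 62) = 2, and both 31 and 11 leave remainder 1 mod 2, so the system is consistent.
Write n = 31 + 32t. Then 32t ≡ 11 − 31 ≡ 42 (mod 62); dividing through by 2 gives 16t ≡ 21 (mod 31).
To invert 16 modulo 31: 31 = 1·16 + 15, 16 = 1·15 + 1, 15 = 15·1 + 0, and unwinding, 1 = 16 − 1·15 = 16 − (31 − 1·16) = −31 + 2·16. Thus 16⁻¹ ≡ 2 (mod 31).
Multiplying by 2: t ≡ 2·21 = 42 ≡ 11 (mod 31).
Then n = 31 + 32·11 = 383.
Indeed 383 ≡ 31 (mod 32) and 383 ≡ 11 (mod 62).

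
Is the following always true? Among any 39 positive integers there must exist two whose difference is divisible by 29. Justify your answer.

Partition the integers by their residue mod 29; there are 29 classes.
Since 39 > 29, two of the 39 integers must share a residue class by the pigeonhole principle; call them a and b.
Equal remainders mean a − b ≡ 0 (mod 29), so 29 divides their difference.

True.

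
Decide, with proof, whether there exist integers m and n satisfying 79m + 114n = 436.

m = 82, n = -53

79 and 114 are coprime, so 79m + 114n ranges over all of ℤ.
Run the Euclidean algorithm on 114 and 79: 114 = 1·79 + 35, 79 = 2·35 + 9, 35 = 3·9 + 8, 9 = 1·8 + 1, 8 = 8·1 + 0.
Back-substituting, 1 = 9 − 1·8 = 9 − (35 − 3·9) = −35 + 4·9 = −35 + 4·(79 − 2·35) = 4·79 − 9·35 = 4·79 − 9·(114 − 1·79) = −9·114 + 13·79; that is, 79·13 + 114·(-9) = 1.
Scaling by 436 gives the particular solution (m, n) = (5668, -3924).
The general solution is m = 5668 + 114k, n = -3924 − 79k; taking k = -49 gives the smaller pair m = 82, n = -53.
Check: 79·82 + 114·(-53) = 6478 − 6042 = 436. ✓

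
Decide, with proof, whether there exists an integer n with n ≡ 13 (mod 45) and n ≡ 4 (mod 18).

n = 58

gcd(45, 18) = 9. A simultaneous solution exists iff 13 ≡ 4 (mod 9); here 13 mod 9 = 4 = 4 mod 9, so it does.
The integers ≡ 13 (mod 45) are 13, 58, …; their remainders mod 18 are 13, 4, so n = 58 is the first that is ≡ 4 (mod 18).
Indeed 58 ≡ 13 (mod 45) and 58 ≡ 4 (mod 18).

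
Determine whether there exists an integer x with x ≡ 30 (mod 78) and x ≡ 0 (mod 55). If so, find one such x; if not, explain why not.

Since 78 and 55 share no common factor, CRT says the pair of congruences has a solution (unique mod 4290).
Write x = 30 + 78t and require 30 + 78t ≡ 0 (mod 55), i.e. 78t ≡ 25 (mod 55).
78 ≡ 23 (mod 55), so this reads 23t ≡ 25 (mod 55). Since 23·12 = 276 = 5·55 + 1, the inverse of 23 mod 55 is 12.
Multiplying by 12: t ≡ 12·25 = 300 ≡ 25 (mod 55).
With t = 25: x = 30 + 78·25 = 1980.
Check: 1980 mod 78 = 30, 1980 mod 55 = 0. ✓

x = 1980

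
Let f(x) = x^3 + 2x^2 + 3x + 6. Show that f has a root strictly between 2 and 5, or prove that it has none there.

f has no root in that interval.

f(2) = 28 and f(5) = 196, both positive.
f'(x) = 3x^2 + 4x + 3 has discriminant 4² − 4·3·3 = -20 < 0, so f' has no real roots and is positive for every real x.
Hence f is strictly increasing on ℝ, and in particular on [2, 5]. A strictly monotone function with same-sign endpoint values stays positive on the whole interval, so f has no zero in (2, 5).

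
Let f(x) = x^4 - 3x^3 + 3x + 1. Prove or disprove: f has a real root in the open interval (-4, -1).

No such root exists.

f(-4) = 437 and f(-1) = 2, both positive, so a sign-change argument is unavailable; we show f keeps this sign on the whole interval.
Shift to the endpoint -1: with x = -1 − u (0 < u < 3), one computes f(-1 − u) = u^4 + 7u^3 + 15u^2 + 10u + 2.
All 5 nonzero coefficients of this polynomial in u are positive; hence for u > 0 the value is a sum of positive terms (the constant 2 among them).
Therefore f(x) > 0 throughout (-4, -1), and f has no zero there.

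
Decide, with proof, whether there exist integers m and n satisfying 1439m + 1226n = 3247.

1439 and 1226 are coprime, so 1439m + 1226n ranges over all of ℤ.
Euclidean algorithm: 1439 = 1·1226 + 213, 1226 = 5·213 + 161, 213 = 1·161 + 52, 161 = 3·52 + 5, 52 = 10·5 + 2, 5 = 2·2 + 1, 2 = 2·1 + 0.
Working back up the chain: 1 = 5 − 2·2 = 5 − 2·(52 − 10·5) = −2·52 + 21·5 = −2·52 + 21·(161 − 3·52) = 21·161 − 65·52 = 21·161 − 65·(213 − 1·161) = −65·213 + 86·161 = −65·213 + 86·(1226 − 5·213) = 86·1226 − 495·213 = 86·1226 − 495·(1439 − 1·1226) = −495·1439 + 581·1226. So 1439·(-495) + 1226·581 = 1.
Multiplying through by 3247: m = (-495)·3247 = -1607265, n = 581·3247 = 1886507 is a solution.
The general solution is m = -1607265 + 1226k, n = 1886507 − 1439k; taking k = 1311 gives the smaller pair m = 21, n = -22.
Check: 1439·21 + 1226·(-22) = 30219 − 26972 = 3247. ✓

m = 21, n = -22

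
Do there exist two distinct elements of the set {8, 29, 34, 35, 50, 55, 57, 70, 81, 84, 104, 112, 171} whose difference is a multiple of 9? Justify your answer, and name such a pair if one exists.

Reduce each element mod 9: 8↦8, 29↦2, 34↦7, 35↦8, 50↦5, 55↦1, 57↦3, 70↦7, 81↦0, 84↦3, 104↦5, 112↦4, 171↦0. The residue 8 repeats (at 8 and 35), and 35 − 8 = 27 = 3·9.

Yes: 8 and 35.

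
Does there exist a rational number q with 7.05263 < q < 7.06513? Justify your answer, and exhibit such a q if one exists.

Look for a denominator N such that an integer falls strictly between N·7.05263 and N·7.06513. N = 16 works: 16·7.05263 = 112.84208 < 113 < 113.04208 = 16·7.06513.
Dividing back, 7.05263 < 113/16 < 7.06513, and 113/16 is rational.

q = 113/16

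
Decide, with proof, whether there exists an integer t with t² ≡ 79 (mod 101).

t = 33 works: 33² = 1089, and 1089 − 79 = 1010 = 10·101.

t = 33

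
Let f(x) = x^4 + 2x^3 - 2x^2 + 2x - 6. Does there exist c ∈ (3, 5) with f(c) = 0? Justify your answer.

f(3) = 117 and f(5) = 829, both positive, so a sign-change argument is unavailable; we show f keeps this sign on the whole interval.
Substitute x = 3 + u, where 0 < u < 2 on the interval. Expanding, f(3 + u) = u^4 + 14u^3 + 70u^2 + 152u + 117.
The nonzero coefficients here are all positive, so for u > 0 every term is positive (or zero), and the constant term 117 is strictly positive.
So f is strictly positive on (3, 5); no root exists in the interval.

No such root exists.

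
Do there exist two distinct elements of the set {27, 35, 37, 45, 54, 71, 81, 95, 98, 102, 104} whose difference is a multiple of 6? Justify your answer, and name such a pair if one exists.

Both 27 and 45 leave remainder 3 on division by 6; their difference 18 = 3·6 is a multiple of 6.

The pair (27, 45) works.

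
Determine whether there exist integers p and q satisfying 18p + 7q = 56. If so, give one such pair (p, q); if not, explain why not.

p = 0, q = 8

Since gcd(18, 7) = 1, every integer is an integer combination of 18 and 7.
Dividing repeatedly: 18 = 2·7 + 4, 7 = 1·4 + 3, 4 = 1·3 + 1, 3 = 3·1 + 0.
Working back up the chain: 1 = 4 − 1·3 = 4 − (7 − 1·4) = −7 + 2·4 = −7 + 2·(18 − 2·7) = 2·18 − 5·7. So 18·2 + 7·(-5) = 1.
Times 56: 18·112 + 7·(-280) = 56, so (112, -280) solves it.
Subtracting 16·7 from p and adding 16·18 to q gives the tidier solution (0, 8).
Check: 18·0 + 7·8 = 0 + 56 = 56. ✓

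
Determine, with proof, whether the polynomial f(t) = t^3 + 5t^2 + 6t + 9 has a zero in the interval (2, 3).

No such root exists.

The endpoint values f(2) = 49 and f(3) = 99 are both positive. Claim: f(t) > 0 for every t in (2, 3).
Shift to the endpoint 2: with t = 2 + u (0 < u < 1), one computes f(2 + u) = u^3 + 11u^2 + 38u + 49.
All 4 nonzero coefficients of this polynomial in u are positive; hence for u > 0 the value is a sum of positive terms (the constant 49 among them).
So f is strictly positive on (2, 3); no root exists in the interval.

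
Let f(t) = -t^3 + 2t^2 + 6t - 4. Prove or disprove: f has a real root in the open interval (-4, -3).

f(-4) = 68 and f(-3) = 23, both positive, so a sign-change argument is unavailable; we show f keeps this sign on the whole interval.
Shift to the endpoint -3: with t = -3 − u (0 < u < 1), one computes f(-3 − u) = u^3 + 11u^2 + 33u + 23.
All 4 nonzero coefficients of this polynomial in u are positive; hence for u > 0 the value is a sum of positive terms (the constant 23 among them).
Therefore f(t) > 0 throughout (-4, -3), and f has no zero there.

No.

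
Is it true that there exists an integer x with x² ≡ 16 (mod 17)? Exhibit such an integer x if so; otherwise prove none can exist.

Take x = 4. Then 4² = 16, and since 0 ≤ 16 < 17 this is already reduced: 4² ≡ 16 (mod 17).

x = 4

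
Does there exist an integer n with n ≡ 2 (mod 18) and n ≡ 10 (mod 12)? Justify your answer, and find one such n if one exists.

Both moduli are multiples of 6 = gcd(18, 12), so any solution would satisfy n ≡ 2 and n ≡ 10 modulo 6 simultaneously.
But 2 mod 6 = 2 while 10 mod 6 = 4, a contradiction.
Therefore no such n exists.

No, no such integer exists.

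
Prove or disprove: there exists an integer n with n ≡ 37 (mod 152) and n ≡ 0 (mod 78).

gcd(152, 78) = 2. If n ≡ 37 (mod 152) and n ≡ 0 (mod 78), then n ≡ 37 (mod 2) and n ≡ 0 (mod 2).
However 37 ≡ 1 and 0 ≡ 0 (mod 2), and 1 ≠ 0.
So no integer satisfies both congruences.

No such integer exists.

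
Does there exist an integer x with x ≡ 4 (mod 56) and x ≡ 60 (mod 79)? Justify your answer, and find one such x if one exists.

The moduli 56 and 79 are coprime, so by the Chinese Remainder Theorem a unique solution modulo 4424 exists.
Any solution of the first congruence is x = 4 + 56t; substituting into the second, 56t ≡ 60 − 4 ≡ 56 (mod 79).
Invert 56 mod 79 by the Euclidean algorithm: 79 = 1·56 + 23, 56 = 2·23 + 10, 23 = 2·10 + 3, 10 = 3·3 + 1, 3 = 3·1 + 0; back-substituting, 1 = 10 − 3·3 = 10 − 3·(23 − 2·10) = −3·23 + 7·10 = −3·23 + 7·(56 − 2·23) = 7·56 − 17·23 = 7·56 − 17·(79 − 1·56) = −17·79 + 24·56. Hence 56·24 ≡ 1, so 56⁻¹ ≡ 24 (mod 79).
Therefore t ≡ 24·56 = 1344 ≡ 1 (mod 79).
Taking t = 1 gives x = 4 + 56·1 = 60.
Verify: 60 = 1·56 + 4 and 60 = 0·79 + 60. ✓

x = 60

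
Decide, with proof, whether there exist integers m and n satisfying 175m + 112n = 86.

There are no such integers.

Any value of 175m + 112n is a multiple of gcd(175, 112) = 7.
However 86 leaves remainder 2 on division by 7.
Hence no integers m, n satisfy the equation.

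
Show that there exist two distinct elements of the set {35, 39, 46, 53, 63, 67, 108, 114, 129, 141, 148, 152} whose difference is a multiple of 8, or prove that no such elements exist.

35 and 67 are such a pair.

Reduce each element mod 8: 35↦3, 39↦7, 46↦6, 53↦5, 63↦7, 67↦3, 108↦4, 114↦2, 129↦1, 141↦5, 148↦4, 152↦0. The residue 3 repeats (at 35 and 67), and 67 − 35 = 32 = 4·8.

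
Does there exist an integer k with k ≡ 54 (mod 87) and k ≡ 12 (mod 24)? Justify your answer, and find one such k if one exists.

The moduli are not coprime: gcd(87, 24) = 3. Compatibility requires 3 ∣ (12 − 54) = -42, which holds, so solutions exist.
The integers ≡ 54 (mod 87) are 54, 141, 228, …; their remainders mod 24 are 6, 21, 12, so k = 228 is the first that is ≡ 12 (mod 24).
Check: 228 mod 87 = 54, 228 mod 24 = 12. ✓

k = 228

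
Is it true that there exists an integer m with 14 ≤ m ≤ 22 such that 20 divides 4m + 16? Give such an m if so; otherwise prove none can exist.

Scanning upward from m = 14 gives 72, 76, none divisible by 20. Try m = 16: 4·16 + 16 = 80 = 4·20, which is divisible by 20.

m = 16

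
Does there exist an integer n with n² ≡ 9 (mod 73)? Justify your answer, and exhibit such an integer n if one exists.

n = 70 works: 70² = 4900, and 4900 − 9 = 4891 = 67·73.

n = 70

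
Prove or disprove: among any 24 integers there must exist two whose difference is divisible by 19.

Yes, this is always true.

Partition the integers by their residue mod 19; there are 19 classes.
Placing 24 integers into 19 classes, some class receives at least two — say a and b.
Then a ≡ b (mod 19), i.e. 19 ∣ (a − b).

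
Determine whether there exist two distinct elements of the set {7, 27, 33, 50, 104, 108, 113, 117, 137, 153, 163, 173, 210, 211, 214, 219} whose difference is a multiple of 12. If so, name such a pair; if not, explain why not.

7 and 163 are such a pair.

Both 7 and 163 leave remainder 7 on division by 12; their difference 156 = 13·12 is a multiple of 12.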